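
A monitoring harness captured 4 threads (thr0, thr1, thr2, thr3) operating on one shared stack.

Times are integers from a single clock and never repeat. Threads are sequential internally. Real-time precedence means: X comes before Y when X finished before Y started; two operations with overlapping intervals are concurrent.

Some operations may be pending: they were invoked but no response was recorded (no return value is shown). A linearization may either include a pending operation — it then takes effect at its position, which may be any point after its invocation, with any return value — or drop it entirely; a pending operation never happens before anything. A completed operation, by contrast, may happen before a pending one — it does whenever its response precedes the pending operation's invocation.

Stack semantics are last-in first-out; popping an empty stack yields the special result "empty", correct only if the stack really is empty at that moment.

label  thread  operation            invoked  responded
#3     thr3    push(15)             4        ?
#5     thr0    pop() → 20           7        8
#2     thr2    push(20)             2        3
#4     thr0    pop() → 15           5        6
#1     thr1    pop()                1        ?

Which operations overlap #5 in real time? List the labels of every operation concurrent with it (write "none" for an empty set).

#5 spans [7,8]: anything still running between times 7 and 8 counts as concurrent
#1 [1,…): concurrent
#2 [2,3]: before
#3 [4,…): concurrent
#4 [5,6]: before

#1, #3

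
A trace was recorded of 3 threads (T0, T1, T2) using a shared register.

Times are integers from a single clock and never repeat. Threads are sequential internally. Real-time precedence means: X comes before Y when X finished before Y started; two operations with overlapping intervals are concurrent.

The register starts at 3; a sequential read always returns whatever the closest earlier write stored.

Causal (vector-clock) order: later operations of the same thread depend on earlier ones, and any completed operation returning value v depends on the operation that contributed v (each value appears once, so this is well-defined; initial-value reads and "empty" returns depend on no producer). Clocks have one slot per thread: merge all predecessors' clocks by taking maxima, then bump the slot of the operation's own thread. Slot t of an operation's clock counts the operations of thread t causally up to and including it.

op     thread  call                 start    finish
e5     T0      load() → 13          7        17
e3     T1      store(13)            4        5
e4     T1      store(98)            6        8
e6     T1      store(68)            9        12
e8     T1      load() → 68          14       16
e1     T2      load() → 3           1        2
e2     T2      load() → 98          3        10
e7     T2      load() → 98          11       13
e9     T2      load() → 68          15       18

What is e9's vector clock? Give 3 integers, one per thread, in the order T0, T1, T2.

(0, 3, 4)

e1, invoked 1, has no incoming edges; only T2's bump applies → (0, 0, 1)
e3, invoked 4, has no incoming edges; only T1's bump applies → (0, 1, 0)
invoked at 6, e4 merges VC(e3)=(0, 1, 0) and bumps T1's slot → (0, 2, 0)
invoked at 7, e5 merges VC(e3)=(0, 1, 0) and bumps T0's slot → (1, 1, 0)
invoked at 9, e6 merges VC(e4)=(0, 2, 0) and bumps T1's slot → (0, 3, 0)
invoked at 3, e2 merges VC(e1)=(0, 0, 1), VC(e4)=(0, 2, 0) and bumps T2's slot → (0, 2, 2)
invoked at 14, e8 merges VC(e6)=(0, 3, 0) and bumps T1's slot → (0, 4, 0)
invoked at 11, e7 merges VC(e2)=(0, 2, 2), VC(e4)=(0, 2, 0) and bumps T2's slot → (0, 2, 3)
invoked at 15, e9 merges VC(e6)=(0, 3, 0), VC(e7)=(0, 2, 3) and bumps T2's slot → (0, 3, 4)
target: VC(e9) = (0, 3, 4)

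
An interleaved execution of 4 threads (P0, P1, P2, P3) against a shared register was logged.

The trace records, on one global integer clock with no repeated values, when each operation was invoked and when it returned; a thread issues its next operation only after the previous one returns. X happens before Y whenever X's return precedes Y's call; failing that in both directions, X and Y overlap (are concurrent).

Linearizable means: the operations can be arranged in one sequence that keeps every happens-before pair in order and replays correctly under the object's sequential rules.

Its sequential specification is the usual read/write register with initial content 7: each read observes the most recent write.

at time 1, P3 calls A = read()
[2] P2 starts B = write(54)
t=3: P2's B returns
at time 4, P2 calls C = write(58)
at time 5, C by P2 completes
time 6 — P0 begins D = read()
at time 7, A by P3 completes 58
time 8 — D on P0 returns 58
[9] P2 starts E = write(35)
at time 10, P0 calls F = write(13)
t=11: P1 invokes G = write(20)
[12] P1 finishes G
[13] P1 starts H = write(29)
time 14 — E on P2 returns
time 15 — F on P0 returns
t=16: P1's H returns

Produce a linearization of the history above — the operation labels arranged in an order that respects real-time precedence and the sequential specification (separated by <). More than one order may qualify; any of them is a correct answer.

B < C < A < D < E < F < G < H

1. B write(54), leaving value 54
2. C write(58), leaving value 58
3. A read() → 58, leaving value 58
4. D read() → 58, leaving value 58
5. E write(35), leaving value 35
6. F write(13), leaving value 13
7. G write(20), leaving value 20
8. H write(29), leaving value 29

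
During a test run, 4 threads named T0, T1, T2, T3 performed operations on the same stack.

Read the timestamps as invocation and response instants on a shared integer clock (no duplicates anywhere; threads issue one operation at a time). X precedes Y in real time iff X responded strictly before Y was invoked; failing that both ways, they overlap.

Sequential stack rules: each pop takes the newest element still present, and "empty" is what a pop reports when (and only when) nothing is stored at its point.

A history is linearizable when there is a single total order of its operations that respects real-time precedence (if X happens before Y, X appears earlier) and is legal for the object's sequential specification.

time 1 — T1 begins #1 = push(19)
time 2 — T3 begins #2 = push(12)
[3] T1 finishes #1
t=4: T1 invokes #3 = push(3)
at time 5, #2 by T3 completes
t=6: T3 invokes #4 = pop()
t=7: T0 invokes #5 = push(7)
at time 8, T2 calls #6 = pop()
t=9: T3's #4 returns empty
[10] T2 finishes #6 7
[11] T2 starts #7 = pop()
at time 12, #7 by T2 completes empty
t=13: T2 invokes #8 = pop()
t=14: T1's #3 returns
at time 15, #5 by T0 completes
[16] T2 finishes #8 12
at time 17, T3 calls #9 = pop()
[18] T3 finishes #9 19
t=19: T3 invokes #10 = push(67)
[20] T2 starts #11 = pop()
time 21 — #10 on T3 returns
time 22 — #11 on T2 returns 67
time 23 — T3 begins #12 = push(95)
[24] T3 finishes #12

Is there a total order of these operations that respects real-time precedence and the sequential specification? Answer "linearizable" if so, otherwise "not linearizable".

not linearizable

the violation lands at event 9, #4's response at time 9: events 1..8 linearize, events 1..9 do not
real-time-consistent orders of the 3 completed operations: 2 — all fail the stack replay
completion choices over the 3 pending operations (#3, #5, #6) were checked; none helps
take #1, #2, #4 (pending dropped): step 3 already fails, because #4 pop() → empty cannot occur there
take #2, #1, #4 (pending dropped): step 3 already fails, because #4 pop() → empty cannot occur there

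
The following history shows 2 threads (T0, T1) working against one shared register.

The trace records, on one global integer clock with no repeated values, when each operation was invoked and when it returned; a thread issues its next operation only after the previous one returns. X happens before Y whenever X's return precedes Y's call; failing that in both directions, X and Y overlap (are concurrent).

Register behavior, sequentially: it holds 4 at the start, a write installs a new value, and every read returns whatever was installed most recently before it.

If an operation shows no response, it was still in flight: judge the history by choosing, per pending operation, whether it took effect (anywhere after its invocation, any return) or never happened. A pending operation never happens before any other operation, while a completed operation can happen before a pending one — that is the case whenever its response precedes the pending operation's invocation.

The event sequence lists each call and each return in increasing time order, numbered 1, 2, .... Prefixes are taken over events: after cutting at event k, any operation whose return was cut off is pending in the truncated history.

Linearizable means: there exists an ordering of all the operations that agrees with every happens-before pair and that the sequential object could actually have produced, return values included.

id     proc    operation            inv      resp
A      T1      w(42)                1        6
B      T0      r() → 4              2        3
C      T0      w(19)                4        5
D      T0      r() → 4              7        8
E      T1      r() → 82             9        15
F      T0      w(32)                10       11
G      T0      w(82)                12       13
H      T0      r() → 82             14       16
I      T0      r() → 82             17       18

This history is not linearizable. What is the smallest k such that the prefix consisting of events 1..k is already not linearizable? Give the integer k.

8

events 1..7 are still linearizable — one witness is B, A, C:
step 1: B r() → 4 — value 4
step 2: A w(42) — value 42
step 3: C w(19) — value 19
at event 8 (D's time-8 response) nothing linearizes any more
take A, B, C, D: step 2 already fails, because B r() → 4 cannot occur there
take B, A, C, D: step 4 already fails, because D r() → 4 cannot occur there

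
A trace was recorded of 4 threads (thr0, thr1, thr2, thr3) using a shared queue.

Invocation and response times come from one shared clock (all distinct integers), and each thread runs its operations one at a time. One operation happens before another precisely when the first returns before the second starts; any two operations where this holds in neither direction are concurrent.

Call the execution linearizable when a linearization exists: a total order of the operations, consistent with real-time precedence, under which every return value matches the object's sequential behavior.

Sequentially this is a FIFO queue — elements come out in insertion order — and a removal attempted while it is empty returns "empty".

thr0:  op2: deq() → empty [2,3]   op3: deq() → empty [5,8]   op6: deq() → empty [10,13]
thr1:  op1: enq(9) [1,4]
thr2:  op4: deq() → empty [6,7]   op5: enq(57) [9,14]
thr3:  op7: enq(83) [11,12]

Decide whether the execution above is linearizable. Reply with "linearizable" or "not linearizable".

not linearizable

events 1..7 are fine; event 8 — the response of op3 at time 8 — makes the prefix non-linearizable
real-time-consistent orders of the 4 completed operations: 4 — all fail the queue replay
take op1, op2, op3, op4: step 2 already fails, because op2 deq() → empty cannot occur there
take op1, op2, op4, op3: step 2 already fails, because op2 deq() → empty cannot occur there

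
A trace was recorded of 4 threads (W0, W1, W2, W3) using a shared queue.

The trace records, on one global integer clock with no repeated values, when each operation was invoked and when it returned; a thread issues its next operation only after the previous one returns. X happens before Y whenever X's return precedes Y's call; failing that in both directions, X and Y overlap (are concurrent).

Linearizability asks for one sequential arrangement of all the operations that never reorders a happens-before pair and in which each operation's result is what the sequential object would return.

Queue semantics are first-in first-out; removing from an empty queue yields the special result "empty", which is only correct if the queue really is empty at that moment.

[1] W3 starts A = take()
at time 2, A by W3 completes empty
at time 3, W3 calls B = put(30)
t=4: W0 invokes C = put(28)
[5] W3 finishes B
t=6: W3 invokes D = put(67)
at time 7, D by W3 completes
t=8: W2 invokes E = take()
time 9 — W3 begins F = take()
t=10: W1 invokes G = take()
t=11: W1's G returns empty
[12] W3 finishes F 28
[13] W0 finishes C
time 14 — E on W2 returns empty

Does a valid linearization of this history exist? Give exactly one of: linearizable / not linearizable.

the violation lands at event 12, F's response at time 12: events 1..11 linearize, events 1..12 do not
checked exhaustively: 2 real-time-consistent orders of 5 completed operations, zero legal queue replays
include/drop combinations of the 2 pending operations (C, E) were all tried; none helps
sample order A, B, D, F, G (pending dropped) stalls at step 4 — F take() → 28 has no legal effect
sample order A, B, D, G, F (pending dropped) stalls at step 4 — G take() → empty has no legal effect

not linearizable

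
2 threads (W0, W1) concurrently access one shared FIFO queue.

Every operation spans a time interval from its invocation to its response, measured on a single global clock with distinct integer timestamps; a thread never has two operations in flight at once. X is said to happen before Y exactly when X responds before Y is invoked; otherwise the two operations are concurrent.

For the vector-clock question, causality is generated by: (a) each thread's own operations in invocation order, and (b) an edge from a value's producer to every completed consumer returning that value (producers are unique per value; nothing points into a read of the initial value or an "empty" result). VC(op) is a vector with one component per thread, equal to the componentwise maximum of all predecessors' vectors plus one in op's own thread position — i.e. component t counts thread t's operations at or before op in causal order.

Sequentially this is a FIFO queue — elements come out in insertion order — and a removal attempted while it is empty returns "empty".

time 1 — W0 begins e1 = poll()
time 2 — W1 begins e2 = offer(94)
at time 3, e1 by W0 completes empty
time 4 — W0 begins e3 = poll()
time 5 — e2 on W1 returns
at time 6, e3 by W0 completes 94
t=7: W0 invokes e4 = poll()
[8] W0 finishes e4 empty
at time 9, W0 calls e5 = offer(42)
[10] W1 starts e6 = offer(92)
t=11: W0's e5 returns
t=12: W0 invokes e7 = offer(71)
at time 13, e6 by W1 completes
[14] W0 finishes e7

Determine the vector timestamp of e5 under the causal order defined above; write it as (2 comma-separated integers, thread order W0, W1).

e2 (invocation 2): nothing precedes it; W1's component alone gives (0, 1)
e1 (invocation 1): nothing precedes it; W0's component alone gives (1, 0)
merge at e6 (invoked 10): VC(e2)=(0, 1), own-thread bump on W1 → (0, 2)
merge at e3 (invoked 4): VC(e1)=(1, 0), VC(e2)=(0, 1), own-thread bump on W0 → (2, 1)
merge at e4 (invoked 7): VC(e3)=(2, 1), own-thread bump on W0 → (3, 1)
merge at e5 (invoked 9): VC(e4)=(3, 1), own-thread bump on W0 → (4, 1)
merge at e7 (invoked 12): VC(e5)=(4, 1), own-thread bump on W0 → (5, 1)
target: VC(e5) = (4, 1)

(4, 1)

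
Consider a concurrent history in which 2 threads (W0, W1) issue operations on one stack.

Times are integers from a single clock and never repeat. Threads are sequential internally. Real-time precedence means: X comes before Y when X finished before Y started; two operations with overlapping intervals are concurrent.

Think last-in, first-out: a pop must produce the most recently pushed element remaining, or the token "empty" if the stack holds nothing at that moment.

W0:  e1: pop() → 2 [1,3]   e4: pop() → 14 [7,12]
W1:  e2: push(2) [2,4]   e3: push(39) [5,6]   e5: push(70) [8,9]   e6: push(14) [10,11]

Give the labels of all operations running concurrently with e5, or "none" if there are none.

e5 spans [8,9]: anything still running between times 8 and 9 counts as concurrent
e1 [1,3]: before
e2 [2,4]: before
e3 [5,6]: before
e4 [7,12]: concurrent
e6 [10,11]: after

e4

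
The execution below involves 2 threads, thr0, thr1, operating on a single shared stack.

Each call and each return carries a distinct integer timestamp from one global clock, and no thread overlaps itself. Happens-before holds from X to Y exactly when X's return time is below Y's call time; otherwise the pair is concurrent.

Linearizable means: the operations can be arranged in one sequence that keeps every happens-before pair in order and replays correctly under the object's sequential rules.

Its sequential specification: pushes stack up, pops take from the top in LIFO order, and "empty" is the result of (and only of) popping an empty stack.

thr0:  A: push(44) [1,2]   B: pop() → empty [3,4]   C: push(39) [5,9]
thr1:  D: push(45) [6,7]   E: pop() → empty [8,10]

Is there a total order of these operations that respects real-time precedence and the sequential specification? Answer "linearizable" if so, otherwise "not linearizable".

not linearizable

the violation lands at event 4, B's response at time 4: events 1..3 linearize, events 1..4 do not
the completed operations (2 total) allow one real-time order; the stack replay rejects it
e.g. A, B: illegal at step 2, since B pop() → empty cannot apply there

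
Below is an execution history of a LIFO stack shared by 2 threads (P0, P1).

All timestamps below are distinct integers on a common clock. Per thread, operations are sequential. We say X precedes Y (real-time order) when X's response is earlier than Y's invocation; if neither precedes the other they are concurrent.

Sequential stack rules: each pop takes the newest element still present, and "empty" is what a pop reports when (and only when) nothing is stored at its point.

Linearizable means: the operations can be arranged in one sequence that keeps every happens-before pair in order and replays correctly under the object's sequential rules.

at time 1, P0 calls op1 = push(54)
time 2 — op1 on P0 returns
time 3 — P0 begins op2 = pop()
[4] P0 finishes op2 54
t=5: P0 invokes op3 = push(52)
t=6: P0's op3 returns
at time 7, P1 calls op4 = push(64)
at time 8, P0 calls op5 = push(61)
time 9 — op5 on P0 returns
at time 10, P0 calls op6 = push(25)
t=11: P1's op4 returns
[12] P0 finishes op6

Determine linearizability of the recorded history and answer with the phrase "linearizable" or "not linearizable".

linearizable

witness order: op1, op2, op3, op4, op5, op6
step 1: op1 push(54) — stack <54>
step 2: op2 pop() → 54 — stack <>
step 3: op3 push(52) — stack <52>
step 4: op4 push(64) — stack <52,64>
step 5: op5 push(61) — stack <52,64,61>
step 6: op6 push(25) — stack <52,64,61,25>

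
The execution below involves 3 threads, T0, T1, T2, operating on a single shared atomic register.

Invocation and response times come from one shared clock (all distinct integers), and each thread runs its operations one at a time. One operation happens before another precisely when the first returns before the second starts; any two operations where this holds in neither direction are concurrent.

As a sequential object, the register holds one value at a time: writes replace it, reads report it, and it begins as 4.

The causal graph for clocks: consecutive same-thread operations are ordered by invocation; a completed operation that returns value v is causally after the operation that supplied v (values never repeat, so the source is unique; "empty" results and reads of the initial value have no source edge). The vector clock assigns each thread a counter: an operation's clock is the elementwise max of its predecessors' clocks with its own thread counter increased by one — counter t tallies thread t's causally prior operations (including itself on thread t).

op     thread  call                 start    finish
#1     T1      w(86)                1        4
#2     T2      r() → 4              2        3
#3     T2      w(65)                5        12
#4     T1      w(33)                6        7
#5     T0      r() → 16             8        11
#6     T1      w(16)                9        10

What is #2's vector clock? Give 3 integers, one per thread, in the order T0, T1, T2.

invoked at 2, #2 has no predecessors; its own T2 bump gives (0, 0, 1)
invoked at 1, #1 has no predecessors; its own T1 bump gives (0, 1, 0)
VC(#3, invoked at 5): max of VC(#2)=(0, 0, 1), then +1 on thread T2 → (0, 0, 2)
VC(#4, invoked at 6): max of VC(#1)=(0, 1, 0), then +1 on thread T1 → (0, 2, 0)
VC(#6, invoked at 9): max of VC(#4)=(0, 2, 0), then +1 on thread T1 → (0, 3, 0)
VC(#5, invoked at 8): max of VC(#6)=(0, 3, 0), then +1 on thread T0 → (1, 3, 0)
target: VC(#2) = (0, 0, 1)

(0, 0, 1)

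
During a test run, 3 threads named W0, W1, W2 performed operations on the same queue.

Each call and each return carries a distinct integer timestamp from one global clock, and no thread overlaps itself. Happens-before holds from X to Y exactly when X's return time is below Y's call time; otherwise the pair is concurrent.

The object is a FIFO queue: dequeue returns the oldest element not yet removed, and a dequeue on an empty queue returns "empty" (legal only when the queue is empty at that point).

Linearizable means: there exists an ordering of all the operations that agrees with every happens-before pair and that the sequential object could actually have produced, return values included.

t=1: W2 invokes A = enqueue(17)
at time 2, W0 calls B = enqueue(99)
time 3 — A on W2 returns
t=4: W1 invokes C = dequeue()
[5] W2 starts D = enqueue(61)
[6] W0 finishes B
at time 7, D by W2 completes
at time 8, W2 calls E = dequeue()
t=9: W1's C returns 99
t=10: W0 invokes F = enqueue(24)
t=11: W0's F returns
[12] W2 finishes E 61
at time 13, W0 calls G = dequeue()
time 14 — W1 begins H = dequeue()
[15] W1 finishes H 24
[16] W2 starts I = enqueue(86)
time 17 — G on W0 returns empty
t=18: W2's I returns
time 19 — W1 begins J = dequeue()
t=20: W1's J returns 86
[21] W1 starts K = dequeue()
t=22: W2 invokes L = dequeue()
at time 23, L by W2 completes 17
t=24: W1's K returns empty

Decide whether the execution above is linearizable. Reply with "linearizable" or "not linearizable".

not linearizable

prefix check: 1..11 passes, 1..12 fails once E's time-12 response joins
every one of the 19 real-time-consistent orders over 6 completed queue ops fails the sequential spec
one such order, A, B, C, D, E, F, breaks at step 3 where C dequeue() → 99 is illegal
one such order, A, B, C, D, F, E, breaks at step 3 where C dequeue() → 99 is illegal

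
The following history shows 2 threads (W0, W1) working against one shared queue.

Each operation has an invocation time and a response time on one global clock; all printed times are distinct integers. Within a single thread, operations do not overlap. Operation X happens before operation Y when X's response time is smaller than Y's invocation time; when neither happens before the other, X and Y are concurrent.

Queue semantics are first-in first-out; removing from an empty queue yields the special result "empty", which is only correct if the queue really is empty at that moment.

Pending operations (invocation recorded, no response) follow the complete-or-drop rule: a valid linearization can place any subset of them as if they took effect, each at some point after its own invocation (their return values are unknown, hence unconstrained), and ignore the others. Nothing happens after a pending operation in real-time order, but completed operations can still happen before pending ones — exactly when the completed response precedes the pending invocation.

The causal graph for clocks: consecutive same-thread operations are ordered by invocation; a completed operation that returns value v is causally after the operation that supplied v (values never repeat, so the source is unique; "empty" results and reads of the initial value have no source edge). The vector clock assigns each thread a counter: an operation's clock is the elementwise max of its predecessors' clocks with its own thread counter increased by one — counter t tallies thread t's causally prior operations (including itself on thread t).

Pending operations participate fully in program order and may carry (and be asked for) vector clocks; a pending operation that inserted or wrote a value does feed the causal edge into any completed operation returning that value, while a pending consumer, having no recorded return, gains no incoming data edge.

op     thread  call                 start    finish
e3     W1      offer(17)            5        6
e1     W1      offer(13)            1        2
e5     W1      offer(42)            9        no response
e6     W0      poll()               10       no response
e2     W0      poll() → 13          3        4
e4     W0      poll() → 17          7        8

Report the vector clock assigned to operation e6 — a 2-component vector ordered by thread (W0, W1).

(3, 2)

VC(e1, invoked at 1): no causal predecessors; +1 on W1 → (0, 1)
e3, invoked 5, takes VC(e1)=(0, 1) under max, adds 1 for W1 → (0, 2)
e2, invoked 3, takes VC(e1)=(0, 1) under max, adds 1 for W0 → (1, 1)
e5, invoked 9, takes VC(e3)=(0, 2) under max, adds 1 for W1 → (0, 3)
e4, invoked 7, takes VC(e2)=(1, 1), VC(e3)=(0, 2) under max, adds 1 for W0 → (2, 2)
e6, invoked 10, takes VC(e4)=(2, 2) under max, adds 1 for W0 → (3, 2)
target: VC(e6) = (3, 2)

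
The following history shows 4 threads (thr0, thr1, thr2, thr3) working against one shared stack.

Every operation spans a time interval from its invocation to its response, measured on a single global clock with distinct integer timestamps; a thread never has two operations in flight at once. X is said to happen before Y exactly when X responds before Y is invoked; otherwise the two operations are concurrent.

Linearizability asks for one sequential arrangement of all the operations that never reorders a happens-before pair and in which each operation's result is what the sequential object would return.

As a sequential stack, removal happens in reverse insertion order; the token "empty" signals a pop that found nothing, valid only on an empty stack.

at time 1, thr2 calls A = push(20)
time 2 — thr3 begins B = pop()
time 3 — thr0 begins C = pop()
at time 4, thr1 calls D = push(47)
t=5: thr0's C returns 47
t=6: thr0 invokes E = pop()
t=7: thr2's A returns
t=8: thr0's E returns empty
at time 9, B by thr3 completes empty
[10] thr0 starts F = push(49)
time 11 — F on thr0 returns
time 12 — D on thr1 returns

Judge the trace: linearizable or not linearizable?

linearizable

witness order: B, D, C, E, A, F
1. B pop() → empty, leaving stack <>
2. D push(47), leaving stack <47>
3. C pop() → 47, leaving stack <>
4. E pop() → empty, leaving stack <>
5. A push(20), leaving stack <20>
6. F push(49), leaving stack <20,49>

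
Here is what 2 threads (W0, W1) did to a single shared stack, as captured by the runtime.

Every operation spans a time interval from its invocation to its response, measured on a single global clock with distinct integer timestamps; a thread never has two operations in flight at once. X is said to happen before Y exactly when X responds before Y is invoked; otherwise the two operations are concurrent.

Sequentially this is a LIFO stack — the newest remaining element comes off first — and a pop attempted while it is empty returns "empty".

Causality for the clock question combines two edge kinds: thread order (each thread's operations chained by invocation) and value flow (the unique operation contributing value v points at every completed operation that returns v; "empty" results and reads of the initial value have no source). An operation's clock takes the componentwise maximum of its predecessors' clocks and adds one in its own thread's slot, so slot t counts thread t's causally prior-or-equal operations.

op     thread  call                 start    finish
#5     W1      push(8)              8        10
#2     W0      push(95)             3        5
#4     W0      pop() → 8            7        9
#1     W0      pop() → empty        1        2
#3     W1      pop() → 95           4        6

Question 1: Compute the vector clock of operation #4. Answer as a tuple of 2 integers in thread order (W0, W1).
Answer: (3, 2)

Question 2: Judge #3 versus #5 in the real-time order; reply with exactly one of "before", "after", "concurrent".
Answer: before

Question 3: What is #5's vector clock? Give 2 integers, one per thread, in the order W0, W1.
Answer: (2, 2)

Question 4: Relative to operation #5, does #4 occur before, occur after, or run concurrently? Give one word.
Answer: concurrent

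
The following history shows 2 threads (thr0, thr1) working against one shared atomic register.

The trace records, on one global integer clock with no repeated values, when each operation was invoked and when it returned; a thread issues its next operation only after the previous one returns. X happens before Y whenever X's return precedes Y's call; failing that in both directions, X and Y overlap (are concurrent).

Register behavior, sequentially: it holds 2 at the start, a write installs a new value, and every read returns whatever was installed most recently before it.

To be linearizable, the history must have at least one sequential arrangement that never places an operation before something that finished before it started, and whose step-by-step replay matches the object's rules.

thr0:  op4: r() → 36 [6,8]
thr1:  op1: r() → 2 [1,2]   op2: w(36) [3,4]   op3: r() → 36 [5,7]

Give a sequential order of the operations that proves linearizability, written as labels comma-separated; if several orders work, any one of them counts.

op1, op2, op3, op4

1. op1 r() → 2, leaving value 2
2. op2 w(36), leaving value 36
3. op3 r() → 36, leaving value 36
4. op4 r() → 36, leaving value 36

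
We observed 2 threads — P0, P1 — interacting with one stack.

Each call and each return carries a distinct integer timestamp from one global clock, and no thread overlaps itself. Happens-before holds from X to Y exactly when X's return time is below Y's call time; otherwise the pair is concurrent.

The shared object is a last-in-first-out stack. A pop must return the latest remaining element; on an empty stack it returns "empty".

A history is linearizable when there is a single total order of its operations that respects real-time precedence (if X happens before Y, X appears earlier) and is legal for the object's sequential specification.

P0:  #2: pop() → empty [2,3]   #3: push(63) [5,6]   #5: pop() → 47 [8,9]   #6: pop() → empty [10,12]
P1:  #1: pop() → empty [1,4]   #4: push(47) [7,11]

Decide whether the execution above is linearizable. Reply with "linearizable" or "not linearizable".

cut after 11 events: linearizable; cut after 12 events (#6 responds, time 12): not linearizable
no legal order exists: 6 real-time-consistent candidates over 6 completed stack operations, all rejected
take #1, #2, #3, #4, #5, #6: step 6 already fails, because #6 pop() → empty cannot occur there
take #1, #2, #3, #5, #4, #6: step 4 already fails, because #5 pop() → 47 cannot occur there

not linearizable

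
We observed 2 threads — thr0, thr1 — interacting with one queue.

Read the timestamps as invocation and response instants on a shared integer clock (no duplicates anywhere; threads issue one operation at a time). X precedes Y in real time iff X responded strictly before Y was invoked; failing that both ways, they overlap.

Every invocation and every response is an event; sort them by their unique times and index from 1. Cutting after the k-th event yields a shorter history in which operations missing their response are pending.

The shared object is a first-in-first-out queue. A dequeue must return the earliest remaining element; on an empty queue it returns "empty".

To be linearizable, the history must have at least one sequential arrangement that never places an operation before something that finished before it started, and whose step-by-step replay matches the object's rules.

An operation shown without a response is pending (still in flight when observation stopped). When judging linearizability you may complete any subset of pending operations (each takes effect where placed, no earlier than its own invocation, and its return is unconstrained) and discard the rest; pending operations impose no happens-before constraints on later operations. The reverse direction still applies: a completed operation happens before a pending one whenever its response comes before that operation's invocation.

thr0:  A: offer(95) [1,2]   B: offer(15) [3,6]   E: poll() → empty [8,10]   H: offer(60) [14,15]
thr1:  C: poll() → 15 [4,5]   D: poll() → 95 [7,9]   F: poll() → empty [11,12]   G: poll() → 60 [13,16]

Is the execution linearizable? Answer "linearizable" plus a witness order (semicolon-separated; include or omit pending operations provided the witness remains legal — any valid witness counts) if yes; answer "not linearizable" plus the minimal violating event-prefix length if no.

not linearizable — minimal violating prefix: 5 events

prefix check: 1..4 passes, 1..5 fails once C's time-5 response joins
the completed operations (2 total) allow one real-time order; the queue replay rejects it
no completion choice of the 1 pending operation (B) rescues it — every subset was tried
sample order A, C (pending dropped) stalls at step 2 — C poll() → 15 has no legal effect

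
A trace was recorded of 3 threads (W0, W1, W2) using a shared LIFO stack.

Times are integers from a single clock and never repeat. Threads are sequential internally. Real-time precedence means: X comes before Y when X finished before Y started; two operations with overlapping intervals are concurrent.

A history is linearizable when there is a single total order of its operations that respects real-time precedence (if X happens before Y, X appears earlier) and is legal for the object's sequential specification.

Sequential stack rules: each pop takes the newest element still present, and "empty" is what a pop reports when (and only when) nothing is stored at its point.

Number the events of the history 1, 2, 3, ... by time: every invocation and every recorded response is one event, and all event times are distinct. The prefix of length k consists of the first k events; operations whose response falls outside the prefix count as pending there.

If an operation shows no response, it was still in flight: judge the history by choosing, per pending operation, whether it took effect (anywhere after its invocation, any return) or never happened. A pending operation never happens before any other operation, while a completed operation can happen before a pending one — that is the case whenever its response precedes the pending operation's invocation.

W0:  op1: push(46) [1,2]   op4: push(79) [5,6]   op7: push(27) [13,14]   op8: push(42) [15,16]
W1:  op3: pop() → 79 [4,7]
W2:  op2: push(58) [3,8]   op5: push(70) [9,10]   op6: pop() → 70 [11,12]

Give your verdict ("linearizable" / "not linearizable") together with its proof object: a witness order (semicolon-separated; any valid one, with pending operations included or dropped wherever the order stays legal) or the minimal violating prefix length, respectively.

linearizable — witness: op1; op2; op4; op3; op5; op6; op7; op8

after step 1 (op1 push(46)): stack <46>
after step 2 (op2 push(58)): stack <46,58>
after step 3 (op4 push(79)): stack <46,58,79>
after step 4 (op3 pop() → 79): stack <46,58>
after step 5 (op5 push(70)): stack <46,58,70>
after step 6 (op6 pop() → 70): stack <46,58>
after step 7 (op7 push(27)): stack <46,58,27>
after step 8 (op8 push(42)): stack <46,58,27,42>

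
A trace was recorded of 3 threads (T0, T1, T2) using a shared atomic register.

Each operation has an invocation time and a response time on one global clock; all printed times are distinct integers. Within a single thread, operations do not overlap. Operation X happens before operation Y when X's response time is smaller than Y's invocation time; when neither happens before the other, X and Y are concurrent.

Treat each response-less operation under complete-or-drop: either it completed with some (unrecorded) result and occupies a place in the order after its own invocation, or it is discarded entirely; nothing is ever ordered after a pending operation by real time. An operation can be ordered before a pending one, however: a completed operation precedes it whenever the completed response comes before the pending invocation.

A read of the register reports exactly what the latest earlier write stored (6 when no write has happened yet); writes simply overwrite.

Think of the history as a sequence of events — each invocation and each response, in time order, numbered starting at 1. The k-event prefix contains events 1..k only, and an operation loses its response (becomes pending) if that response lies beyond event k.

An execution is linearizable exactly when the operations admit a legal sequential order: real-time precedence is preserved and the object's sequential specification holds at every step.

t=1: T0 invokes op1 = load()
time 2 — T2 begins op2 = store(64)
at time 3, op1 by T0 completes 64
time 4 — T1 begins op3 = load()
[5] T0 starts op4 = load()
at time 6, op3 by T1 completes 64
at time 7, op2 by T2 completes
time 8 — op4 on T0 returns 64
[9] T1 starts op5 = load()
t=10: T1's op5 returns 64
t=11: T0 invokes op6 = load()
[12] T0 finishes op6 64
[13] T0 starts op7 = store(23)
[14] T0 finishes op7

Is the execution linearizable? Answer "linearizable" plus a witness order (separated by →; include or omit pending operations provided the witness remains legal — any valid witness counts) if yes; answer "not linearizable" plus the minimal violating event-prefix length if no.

linearizable — witness: op2 → op1 → op3 → op4 → op5 → op6 → op7

1. op2 store(64), leaving value 64
2. op1 load() → 64, leaving value 64
3. op3 load() → 64, leaving value 64
4. op4 load() → 64, leaving value 64
5. op5 load() → 64, leaving value 64
6. op6 load() → 64, leaving value 64
7. op7 store(23), leaving value 23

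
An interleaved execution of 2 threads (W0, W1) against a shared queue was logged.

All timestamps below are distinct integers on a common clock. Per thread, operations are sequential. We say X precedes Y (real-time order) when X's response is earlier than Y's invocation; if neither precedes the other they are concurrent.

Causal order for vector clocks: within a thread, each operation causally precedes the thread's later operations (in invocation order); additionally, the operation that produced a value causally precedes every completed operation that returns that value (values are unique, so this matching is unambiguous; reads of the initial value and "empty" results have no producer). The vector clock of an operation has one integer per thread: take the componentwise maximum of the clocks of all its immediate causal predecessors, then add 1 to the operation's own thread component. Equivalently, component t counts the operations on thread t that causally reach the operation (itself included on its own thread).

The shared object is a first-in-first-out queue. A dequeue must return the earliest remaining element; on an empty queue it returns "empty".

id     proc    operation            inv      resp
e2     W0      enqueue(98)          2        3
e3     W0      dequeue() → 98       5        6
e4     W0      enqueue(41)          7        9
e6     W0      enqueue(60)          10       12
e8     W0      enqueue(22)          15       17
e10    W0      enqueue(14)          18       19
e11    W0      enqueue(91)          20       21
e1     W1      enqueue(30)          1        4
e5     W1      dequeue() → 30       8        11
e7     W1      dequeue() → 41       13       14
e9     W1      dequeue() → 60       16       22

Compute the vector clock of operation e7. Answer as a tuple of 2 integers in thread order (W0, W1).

(3, 3)

root op e1, invoked 1: fresh clock plus W1's own tick → (0, 1)
root op e2, invoked 2: fresh clock plus W0's own tick → (1, 0)
VC(e5, invoked at 8): max of VC(e1)=(0, 1), then +1 on thread W1 → (0, 2)
VC(e3, invoked at 5): max of VC(e2)=(1, 0), then +1 on thread W0 → (2, 0)
VC(e4, invoked at 7): max of VC(e3)=(2, 0), then +1 on thread W0 → (3, 0)
VC(e6, invoked at 10): max of VC(e4)=(3, 0), then +1 on thread W0 → (4, 0)
VC(e8, invoked at 15): max of VC(e6)=(4, 0), then +1 on thread W0 → (5, 0)
VC(e7, invoked at 13): max of VC(e4)=(3, 0), VC(e5)=(0, 2), then +1 on thread W1 → (3, 3)
VC(e10, invoked at 18): max of VC(e8)=(5, 0), then +1 on thread W0 → (6, 0)
VC(e11, invoked at 20): max of VC(e10)=(6, 0), then +1 on thread W0 → (7, 0)
VC(e9, invoked at 16): max of VC(e6)=(4, 0), VC(e7)=(3, 3), then +1 on thread W1 → (4, 4)
target: VC(e7) = (3, 3)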